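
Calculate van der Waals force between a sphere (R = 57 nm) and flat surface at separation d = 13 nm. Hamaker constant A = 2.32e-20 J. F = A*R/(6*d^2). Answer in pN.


Convert to SI: R = 57 nm = 5.7e-08 m, d = 13 nm = 1.3e-08 m
F = A * R / (6 * d^2)
F = 2.32e-20 * 5.7e-08 / (6 * (1.3e-08)^2)
F = 1.30414e-12 N = 1.304 pN

1.304


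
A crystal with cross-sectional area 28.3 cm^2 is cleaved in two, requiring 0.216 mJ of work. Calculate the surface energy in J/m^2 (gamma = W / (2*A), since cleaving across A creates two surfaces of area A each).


Convert: A = 28.3 cm^2 = 0.00283 m^2, W = 0.216 mJ = 0.000216 J
Cleaving exposes two faces of area A, so total new surface = 2*A and gamma = W / (2*A)
gamma = 0.000216 / (2 * 0.00283)
gamma = 0.038 J/m^2

0.038


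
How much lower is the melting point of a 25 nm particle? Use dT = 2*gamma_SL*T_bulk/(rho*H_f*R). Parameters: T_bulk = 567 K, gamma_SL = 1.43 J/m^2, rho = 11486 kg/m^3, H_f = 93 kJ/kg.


Radius R = 25/2 = 12.5 nm = 1.25e-08 m
Convert H_f = 93 kJ/kg = 93000 J/kg
dT = 2 * gamma_SL * T_bulk / (rho * H_f * R)
dT = 2 * 1.43 * 567 / (11486 * 93000 * 1.25e-08)
dT = 121.4 K

121.4


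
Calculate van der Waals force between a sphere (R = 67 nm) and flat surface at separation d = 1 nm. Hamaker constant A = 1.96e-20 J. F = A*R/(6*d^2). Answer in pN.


Convert to SI: R = 67 nm = 6.7e-08 m, d = 1 nm = 1e-09 m
F = A * R / (6 * d^2)
F = 1.96e-20 * 6.7e-08 / (6 * (1e-09)^2)
F = 2.18867e-10 N = 218.867 pN

218.867


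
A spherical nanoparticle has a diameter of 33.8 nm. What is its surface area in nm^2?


Radius r = 33.8/2 = 16.9 nm
Surface area SA = 4 * pi * r^2
SA = 4 * pi * (16.9)^2
SA = 3589.08 nm^2

3589.08


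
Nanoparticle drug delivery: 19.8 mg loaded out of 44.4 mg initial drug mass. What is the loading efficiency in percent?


Drug loading efficiency = (drug loaded / drug initial) * 100
DLE = 19.8 / 44.4 * 100
DLE = 0.4459 * 100
DLE = 44.59%

44.59


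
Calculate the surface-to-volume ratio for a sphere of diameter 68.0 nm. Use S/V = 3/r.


Radius r = 68.0/2 = 34 nm
S/V = 3 / r = 3 / 34
S/V = 0.0882 nm^-1

0.0882


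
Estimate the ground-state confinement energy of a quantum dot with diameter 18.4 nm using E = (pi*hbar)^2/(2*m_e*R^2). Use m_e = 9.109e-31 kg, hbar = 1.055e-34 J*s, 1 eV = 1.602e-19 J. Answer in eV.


Radius R = 18.4/2 = 9.2 nm = 9.2e-09 m
E = (pi * 1.055e-34)^2 / (2 * 9.109e-31 * (9.2e-09)^2)
E(J) = 7.12407e-22
E = E(J) / 1.602e-19 = 0.0044 eV

0.0044


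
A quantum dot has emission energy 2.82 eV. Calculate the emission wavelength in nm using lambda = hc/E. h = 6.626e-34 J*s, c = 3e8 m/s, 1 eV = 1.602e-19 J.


Convert energy: E = 2.82 eV = 2.82 * 1.602e-19 = 4.51764e-19 J
lambda = h*c / E = 6.626e-34 * 3e8 / 4.51764e-19
lambda = 4.40009e-07 m = 440.0 nm

440.0


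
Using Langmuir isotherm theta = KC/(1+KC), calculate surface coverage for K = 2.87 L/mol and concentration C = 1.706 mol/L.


Langmuir isotherm: theta = K*C / (1 + K*C)
K*C = 2.87 * 1.706 = 4.89622
theta = 4.89622 / (1 + 4.89622) = 4.89622 / 5.89622
theta = 0.8304

0.8304


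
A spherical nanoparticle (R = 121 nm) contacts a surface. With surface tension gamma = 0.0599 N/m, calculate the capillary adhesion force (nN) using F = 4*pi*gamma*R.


Convert radius: R = 121 nm = 1.21e-07 m
F = 4 * pi * gamma * R
F = 4 * pi * 0.0599 * 1.21e-07
F = 9.10798e-08 N = 91.0798 nN

91.0798


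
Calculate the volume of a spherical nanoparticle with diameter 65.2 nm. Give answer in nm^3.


Radius r = 65.2/2 = 32.6 nm
Volume V = (4/3) * pi * r^3
V = (4/3) * pi * (32.6)^3
V = 145124.72 nm^3

145124.72


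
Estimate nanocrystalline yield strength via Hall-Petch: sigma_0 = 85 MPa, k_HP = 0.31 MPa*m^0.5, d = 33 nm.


d = 33 nm = 3.3e-08 m
sqrt(d) = 0.000181659
Hall-Petch contribution = k / sqrt(d) = 0.31 / 0.000181659 = 1706.5 MPa
sigma = sigma_0 + k/sqrt(d) = 85 + 1706.5 = 1791.5 MPa

1791.5


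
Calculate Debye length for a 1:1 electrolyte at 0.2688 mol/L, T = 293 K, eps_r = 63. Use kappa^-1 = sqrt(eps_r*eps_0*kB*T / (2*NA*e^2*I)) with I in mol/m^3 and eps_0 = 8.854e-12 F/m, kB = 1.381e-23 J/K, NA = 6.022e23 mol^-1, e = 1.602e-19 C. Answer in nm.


Ionic strength I = 0.2688 * 1^2 * 1000 = 268.8 mol/m^3
kappa^-1 = sqrt(63 * 8.854e-12 * 1.381e-23 * 293 / (2 * 6.022e23 * (1.602e-19)^2 * 268.8))
kappa^-1 = 0.521 nm

0.521


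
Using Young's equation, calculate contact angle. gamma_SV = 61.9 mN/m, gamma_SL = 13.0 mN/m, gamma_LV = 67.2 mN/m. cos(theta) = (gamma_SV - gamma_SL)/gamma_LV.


cos(theta) = (gamma_SV - gamma_SL) / gamma_LV
cos(theta) = (61.9 - 13.0) / 67.2
cos(theta) = 0.727679
theta = arccos(0.727679) = 43.31 degrees

43.31


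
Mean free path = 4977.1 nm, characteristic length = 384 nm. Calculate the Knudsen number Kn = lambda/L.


Knudsen number Kn = lambda / L
Kn = 4977.1 / 384
Kn = 12.9612

12.9612


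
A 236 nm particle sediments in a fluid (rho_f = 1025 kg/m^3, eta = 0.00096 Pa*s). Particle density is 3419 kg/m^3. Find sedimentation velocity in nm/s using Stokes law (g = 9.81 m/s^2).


Radius R = 236/2 nm = 1.18e-07 m
Density difference = 3419 - 1025 = 2394 kg/m^3
v = 2 * R^2 * (rho_p - rho_f) * g / (9 * eta)
v = 2 * (1.18e-07)^2 * 2394 * 9.81 / (9 * 0.00096)
v = 7.56961e-08 m/s = 75.6961 nm/s

75.6961


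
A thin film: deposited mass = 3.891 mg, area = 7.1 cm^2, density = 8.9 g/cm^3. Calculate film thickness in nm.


Convert: m = 3.891 mg = 3.8910e-06 kg, A = 7.1 cm^2 = 7.1000e-04 m^2, rho = 8.9 g/cm^3 = 8900 kg/m^3
t = m / (A * rho)
t = 3.8910e-06 / (7.1000e-04 * 8900)
t = 6.1576e-07 m = 615.8 nm

615.8


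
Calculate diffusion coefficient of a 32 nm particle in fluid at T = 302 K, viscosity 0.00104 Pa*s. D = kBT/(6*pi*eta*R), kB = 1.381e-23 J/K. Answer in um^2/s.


Radius R = 32/2 = 16 nm = 1.6e-08 m
D = kB*T / (6*pi*eta*R)
D = 1.381e-23 * 302 / (6 * pi * 0.00104 * 1.6e-08)
D = 1.32968e-11 m^2/s = 13.297 um^2/s

13.297


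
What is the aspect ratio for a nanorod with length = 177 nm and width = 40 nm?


Aspect ratio AR = length / diameter
AR = 177 / 40
AR = 4.42

4.42


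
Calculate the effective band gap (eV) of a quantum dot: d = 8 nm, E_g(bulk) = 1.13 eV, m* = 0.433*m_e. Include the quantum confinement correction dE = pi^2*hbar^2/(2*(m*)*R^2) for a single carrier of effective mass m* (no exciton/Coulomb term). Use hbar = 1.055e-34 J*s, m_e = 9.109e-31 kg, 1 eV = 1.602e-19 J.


Radius R = 8/2 nm = 4e-09 m
Confinement energy dE = pi^2 * hbar^2 / (2 * m_eff * m_e * R^2)
dE = pi^2 * (1.055e-34)^2 / (2 * 0.433 * 9.109e-31 * (4e-09)^2) J, divided by 1.602e-19 J/eV
dE = 0.0543 eV
Total band gap = E_g(bulk) + dE = 1.13 + 0.0543 = 1.1843 eV

1.1843


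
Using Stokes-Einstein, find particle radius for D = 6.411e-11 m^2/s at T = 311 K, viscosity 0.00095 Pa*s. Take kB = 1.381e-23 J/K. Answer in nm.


Stokes-Einstein: R = kB*T / (6*pi*eta*D)
R = 1.381e-23 * 311 / (6 * pi * 0.00095 * 6.411e-11)
R = 3.74114e-09 m = 3.74 nm

3.74


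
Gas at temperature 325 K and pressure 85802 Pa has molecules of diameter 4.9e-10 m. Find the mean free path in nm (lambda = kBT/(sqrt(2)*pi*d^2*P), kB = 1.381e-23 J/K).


Mean free path: lambda = kB*T / (sqrt(2) * pi * d^2 * P)
lambda = 1.381e-23 * 325 / (sqrt(2) * pi * (4.9e-10)^2 * 85802)
lambda = 4.90369e-08 m
lambda = 49.04 nm

49.04


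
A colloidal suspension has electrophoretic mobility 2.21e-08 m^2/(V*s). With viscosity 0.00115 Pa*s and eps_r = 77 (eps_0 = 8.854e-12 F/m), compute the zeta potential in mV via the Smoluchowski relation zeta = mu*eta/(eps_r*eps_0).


Smoluchowski equation: zeta = mu * eta / (eps_r * eps_0)
zeta = 2.21e-08 * 0.00115 / (77 * 8.854e-12)
zeta = 0.037279 V = 37.28 mV

37.28


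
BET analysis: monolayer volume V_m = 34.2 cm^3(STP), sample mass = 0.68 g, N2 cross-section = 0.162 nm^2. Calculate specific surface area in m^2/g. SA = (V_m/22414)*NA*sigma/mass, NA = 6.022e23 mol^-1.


Number of moles in monolayer = V_m / 22414 = 34.2 / 22414 = 0.00152583
Number of molecules = moles * NA = 0.00152583 * 6.022e23
SA = molecules * sigma / mass
SA = (34.2 / 22414) * 6.022e23 * 0.162e-18 / 0.68
SA = 218.9 m^2/g

218.9


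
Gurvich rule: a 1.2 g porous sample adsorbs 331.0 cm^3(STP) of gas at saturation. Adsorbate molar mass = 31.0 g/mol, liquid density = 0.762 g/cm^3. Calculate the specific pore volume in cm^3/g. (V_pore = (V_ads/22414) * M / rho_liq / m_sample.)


Moles adsorbed n = V_ads / 22414 = 331.0 / 22414 = 1.476756e-02 mol
Liquid volume V_liq = n * M / rho_liq = 1.476756e-02 * 31.0 / 0.762 = 0.60078 cm^3
Specific pore volume V_pore = V_liq / m_sample = 0.60078 / 1.2
V_pore = 0.5006 cm^3/g

0.5006


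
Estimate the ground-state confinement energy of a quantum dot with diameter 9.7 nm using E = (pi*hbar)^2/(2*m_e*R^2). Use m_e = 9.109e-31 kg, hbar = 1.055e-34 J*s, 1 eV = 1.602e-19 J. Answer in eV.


Radius R = 9.7/2 = 4.85 nm = 4.85e-09 m
E = (pi * 1.055e-34)^2 / (2 * 9.109e-31 * (4.85e-09)^2)
E(J) = 2.56342e-21
E = E(J) / 1.602e-19 = 0.016 eV

0.016


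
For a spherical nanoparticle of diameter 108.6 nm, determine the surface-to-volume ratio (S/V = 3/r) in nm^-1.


Radius r = 108.6/2 = 54.3 nm
S/V = 3 / r = 3 / 54.3
S/V = 0.0552 nm^-1

0.0552


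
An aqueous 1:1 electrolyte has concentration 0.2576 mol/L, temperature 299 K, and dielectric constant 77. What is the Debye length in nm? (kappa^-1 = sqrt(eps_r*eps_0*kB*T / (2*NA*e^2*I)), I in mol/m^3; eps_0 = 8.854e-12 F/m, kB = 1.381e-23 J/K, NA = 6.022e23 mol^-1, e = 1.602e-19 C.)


Ionic strength I = 0.2576 * 1^2 * 1000 = 257.6 mol/m^3
kappa^-1 = sqrt(77 * 8.854e-12 * 1.381e-23 * 299 / (2 * 6.022e23 * (1.602e-19)^2 * 257.6))
kappa^-1 = 0.595 nm

0.595


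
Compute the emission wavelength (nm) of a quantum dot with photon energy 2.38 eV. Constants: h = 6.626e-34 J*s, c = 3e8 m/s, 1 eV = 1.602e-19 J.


Convert energy: E = 2.38 eV = 2.38 * 1.602e-19 = 3.81276e-19 J
lambda = h*c / E = 6.626e-34 * 3e8 / 3.81276e-19
lambda = 5.21355e-07 m = 521.4 nm

521.4


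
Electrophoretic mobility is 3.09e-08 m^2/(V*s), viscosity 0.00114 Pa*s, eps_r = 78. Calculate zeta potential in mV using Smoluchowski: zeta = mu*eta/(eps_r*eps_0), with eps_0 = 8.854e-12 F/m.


Smoluchowski equation: zeta = mu * eta / (eps_r * eps_0)
zeta = 3.09e-08 * 0.00114 / (78 * 8.854e-12)
zeta = 0.051007 V = 51.01 mV

51.01


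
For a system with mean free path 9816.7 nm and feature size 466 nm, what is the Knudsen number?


Knudsen number Kn = lambda / L
Kn = 9816.7 / 466
Kn = 21.0659

21.0659


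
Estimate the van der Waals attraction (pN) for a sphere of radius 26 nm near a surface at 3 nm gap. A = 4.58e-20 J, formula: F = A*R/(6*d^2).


Convert to SI: R = 26 nm = 2.6e-08 m, d = 3 nm = 3e-09 m
F = A * R / (6 * d^2)
F = 4.58e-20 * 2.6e-08 / (6 * (3e-09)^2)
F = 2.20519e-11 N = 22.052 pN

22.052


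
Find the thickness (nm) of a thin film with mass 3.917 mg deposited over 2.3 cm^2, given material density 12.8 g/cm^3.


Convert: m = 3.917 mg = 3.9170e-06 kg, A = 2.3 cm^2 = 2.3000e-04 m^2, rho = 12.8 g/cm^3 = 12800 kg/m^3
t = m / (A * rho)
t = 3.9170e-06 / (2.3000e-04 * 12800)
t = 1.3305e-06 m = 1330.5 nm

1330.5


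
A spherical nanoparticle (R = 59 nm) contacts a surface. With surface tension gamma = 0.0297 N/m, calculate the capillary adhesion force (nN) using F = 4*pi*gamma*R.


Convert radius: R = 59 nm = 5.9e-08 m
F = 4 * pi * gamma * R
F = 4 * pi * 0.0297 * 5.9e-08
F = 2.20201e-08 N = 22.0201 nN

22.0201


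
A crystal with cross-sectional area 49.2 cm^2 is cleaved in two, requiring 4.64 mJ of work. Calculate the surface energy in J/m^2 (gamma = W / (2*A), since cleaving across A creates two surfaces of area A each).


Convert: A = 49.2 cm^2 = 0.00492 m^2, W = 4.64 mJ = 0.00464 J
Cleaving exposes two faces of area A, so total new surface = 2*A and gamma = W / (2*A)
gamma = 0.00464 / (2 * 0.00492)
gamma = 0.472 J/m^2

0.472


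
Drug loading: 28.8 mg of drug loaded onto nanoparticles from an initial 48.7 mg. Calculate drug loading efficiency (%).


Drug loading efficiency = (drug loaded / drug initial) * 100
DLE = 28.8 / 48.7 * 100
DLE = 0.5914 * 100
DLE = 59.14%

59.14


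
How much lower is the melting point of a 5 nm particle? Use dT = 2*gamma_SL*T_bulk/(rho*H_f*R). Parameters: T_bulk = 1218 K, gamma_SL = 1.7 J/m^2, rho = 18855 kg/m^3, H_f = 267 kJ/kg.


Radius R = 5/2 = 2.5 nm = 2.5e-09 m
Convert H_f = 267 kJ/kg = 267000 J/kg
dT = 2 * gamma_SL * T_bulk / (rho * H_f * R)
dT = 2 * 1.7 * 1218 / (18855 * 267000 * 2.5e-09)
dT = 329.0 K

329.0


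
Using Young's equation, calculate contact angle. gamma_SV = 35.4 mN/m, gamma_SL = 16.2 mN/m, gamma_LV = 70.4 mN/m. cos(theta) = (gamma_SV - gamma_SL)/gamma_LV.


cos(theta) = (gamma_SV - gamma_SL) / gamma_LV
cos(theta) = (35.4 - 16.2) / 70.4
cos(theta) = 0.272727
theta = arccos(0.272727) = 74.17 degrees

74.17


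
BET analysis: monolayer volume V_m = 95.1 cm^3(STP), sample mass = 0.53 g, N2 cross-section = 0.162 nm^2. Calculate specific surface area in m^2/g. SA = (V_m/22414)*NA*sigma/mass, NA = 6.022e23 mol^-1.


Number of moles in monolayer = V_m / 22414 = 95.1 / 22414 = 0.00424288
Number of molecules = moles * NA = 0.00424288 * 6.022e23
SA = molecules * sigma / mass
SA = (95.1 / 22414) * 6.022e23 * 0.162e-18 / 0.53
SA = 781.0 m^2/g

781.0


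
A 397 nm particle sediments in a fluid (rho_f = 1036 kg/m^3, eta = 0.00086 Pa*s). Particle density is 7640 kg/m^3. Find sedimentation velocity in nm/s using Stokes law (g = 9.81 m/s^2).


Radius R = 397/2 nm = 1.985e-07 m
Density difference = 7640 - 1036 = 6604 kg/m^3
v = 2 * R^2 * (rho_p - rho_f) * g / (9 * eta)
v = 2 * (1.985e-07)^2 * 6604 * 9.81 / (9 * 0.00086)
v = 6.59608e-07 m/s = 659.6083 nm/s

659.6083


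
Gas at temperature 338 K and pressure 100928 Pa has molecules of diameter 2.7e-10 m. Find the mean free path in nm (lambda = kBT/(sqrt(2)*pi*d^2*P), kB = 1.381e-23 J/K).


Mean free path: lambda = kB*T / (sqrt(2) * pi * d^2 * P)
lambda = 1.381e-23 * 338 / (sqrt(2) * pi * (2.7e-10)^2 * 100928)
lambda = 1.42793e-07 m
lambda = 142.79 nm

142.79


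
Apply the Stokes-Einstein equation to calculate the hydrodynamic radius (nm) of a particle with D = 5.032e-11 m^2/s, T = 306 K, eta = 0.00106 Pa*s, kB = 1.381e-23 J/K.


Stokes-Einstein: R = kB*T / (6*pi*eta*D)
R = 1.381e-23 * 306 / (6 * pi * 0.00106 * 5.032e-11)
R = 4.20308e-09 m = 4.2 nm

4.2


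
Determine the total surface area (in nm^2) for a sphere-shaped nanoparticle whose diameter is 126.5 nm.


Radius r = 126.5/2 = 63.25 nm
Surface area SA = 4 * pi * r^2
SA = 4 * pi * (63.25)^2
SA = 50272.55 nm^2

50272.55


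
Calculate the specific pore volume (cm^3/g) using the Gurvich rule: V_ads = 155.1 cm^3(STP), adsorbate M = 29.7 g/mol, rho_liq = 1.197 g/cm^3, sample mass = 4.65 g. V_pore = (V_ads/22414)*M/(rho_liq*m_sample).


Moles adsorbed n = V_ads / 22414 = 155.1 / 22414 = 6.919782e-03 mol
Liquid volume V_liq = n * M / rho_liq = 6.919782e-03 * 29.7 / 1.197 = 0.17169 cm^3
Specific pore volume V_pore = V_liq / m_sample = 0.17169 / 4.65
V_pore = 0.0369 cm^3/g

0.0369


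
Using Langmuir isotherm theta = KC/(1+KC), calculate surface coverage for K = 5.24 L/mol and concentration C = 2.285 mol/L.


Langmuir isotherm: theta = K*C / (1 + K*C)
K*C = 5.24 * 2.285 = 11.9734
theta = 11.9734 / (1 + 11.9734) = 11.9734 / 12.9734
theta = 0.9229

0.9229


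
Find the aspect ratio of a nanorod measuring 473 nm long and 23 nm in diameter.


Aspect ratio AR = length / diameter
AR = 473 / 23
AR = 20.57

20.57


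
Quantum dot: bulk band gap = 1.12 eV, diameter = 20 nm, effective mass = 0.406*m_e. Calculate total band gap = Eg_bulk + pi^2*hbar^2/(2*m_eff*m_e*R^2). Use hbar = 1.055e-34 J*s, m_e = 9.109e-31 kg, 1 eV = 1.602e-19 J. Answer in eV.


Radius R = 20/2 nm = 1e-08 m
Confinement energy dE = pi^2 * hbar^2 / (2 * m_eff * m_e * R^2)
dE = pi^2 * (1.055e-34)^2 / (2 * 0.406 * 9.109e-31 * (1e-08)^2) J, divided by 1.602e-19 J/eV
dE = 0.0093 eV
Total band gap = E_g(bulk) + dE = 1.12 + 0.0093 = 1.1293 eV

1.1293


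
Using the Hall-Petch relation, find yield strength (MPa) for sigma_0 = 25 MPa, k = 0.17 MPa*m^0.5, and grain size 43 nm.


d = 43 nm = 4.3e-08 m
sqrt(d) = 0.0002073644
Hall-Petch contribution = k / sqrt(d) = 0.17 / 0.0002073644 = 819.8 MPa
sigma = sigma_0 + k/sqrt(d) = 25 + 819.8 = 844.8 MPa

844.8


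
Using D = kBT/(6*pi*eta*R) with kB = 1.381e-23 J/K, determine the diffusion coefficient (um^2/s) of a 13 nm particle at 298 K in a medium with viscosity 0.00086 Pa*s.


Radius R = 13/2 = 6.5 nm = 6.5e-09 m
D = kB*T / (6*pi*eta*R)
D = 1.381e-23 * 298 / (6 * pi * 0.00086 * 6.5e-09)
D = 3.90568e-11 m^2/s = 39.057 um^2/s

39.057


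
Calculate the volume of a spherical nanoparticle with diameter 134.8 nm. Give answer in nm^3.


Radius r = 134.8/2 = 67.4 nm
Volume V = (4/3) * pi * r^3
V = (4/3) * pi * (67.4)^3
V = 1282532.26 nm^3

1282532.26


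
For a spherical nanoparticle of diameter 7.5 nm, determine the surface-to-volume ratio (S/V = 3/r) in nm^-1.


Radius r = 7.5/2 = 3.75 nm
S/V = 3 / r = 3 / 3.75
S/V = 0.8 nm^-1

0.8


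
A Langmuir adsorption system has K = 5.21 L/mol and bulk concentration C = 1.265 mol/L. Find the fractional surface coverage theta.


Langmuir isotherm: theta = K*C / (1 + K*C)
K*C = 5.21 * 1.265 = 6.59065
theta = 6.59065 / (1 + 6.59065) = 6.59065 / 7.59065
theta = 0.8683

0.8683


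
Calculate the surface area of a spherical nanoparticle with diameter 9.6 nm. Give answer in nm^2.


Radius r = 9.6/2 = 4.8 nm
Surface area SA = 4 * pi * r^2
SA = 4 * pi * (4.8)^2
SA = 289.53 nm^2

289.53


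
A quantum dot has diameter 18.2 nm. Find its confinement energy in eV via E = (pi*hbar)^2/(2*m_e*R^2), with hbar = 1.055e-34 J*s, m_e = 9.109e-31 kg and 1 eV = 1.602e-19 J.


Radius R = 18.2/2 = 9.1 nm = 9.1e-09 m
E = (pi * 1.055e-34)^2 / (2 * 9.109e-31 * (9.1e-09)^2)
E(J) = 7.28151e-22
E = E(J) / 1.602e-19 = 0.0045 eV

0.0045


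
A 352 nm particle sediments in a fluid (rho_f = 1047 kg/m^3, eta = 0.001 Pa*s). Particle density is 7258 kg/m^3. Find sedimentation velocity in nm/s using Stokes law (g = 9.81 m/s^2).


Radius R = 352/2 nm = 1.76e-07 m
Density difference = 7258 - 1047 = 6211 kg/m^3
v = 2 * R^2 * (rho_p - rho_f) * g / (9 * eta)
v = 2 * (1.76e-07)^2 * 6211 * 9.81 / (9 * 0.001)
v = 4.19414e-07 m/s = 419.4144 nm/s

419.4144


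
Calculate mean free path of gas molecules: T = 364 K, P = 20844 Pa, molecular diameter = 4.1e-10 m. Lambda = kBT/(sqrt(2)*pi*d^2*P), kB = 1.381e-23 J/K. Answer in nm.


Mean free path: lambda = kB*T / (sqrt(2) * pi * d^2 * P)
lambda = 1.381e-23 * 364 / (sqrt(2) * pi * (4.1e-10)^2 * 20844)
lambda = 3.2291e-07 m
lambda = 322.91 nm

322.91


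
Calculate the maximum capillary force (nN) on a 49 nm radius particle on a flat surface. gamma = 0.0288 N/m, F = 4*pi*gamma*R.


Convert radius: R = 49 nm = 4.9e-08 m
F = 4 * pi * gamma * R
F = 4 * pi * 0.0288 * 4.9e-08
F = 1.77337e-08 N = 17.7337 nN

17.7337


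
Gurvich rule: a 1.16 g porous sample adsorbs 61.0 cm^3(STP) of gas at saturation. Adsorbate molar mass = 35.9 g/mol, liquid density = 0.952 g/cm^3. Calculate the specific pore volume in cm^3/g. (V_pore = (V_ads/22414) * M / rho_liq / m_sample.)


Moles adsorbed n = V_ads / 22414 = 61.0 / 22414 = 2.721513e-03 mol
Liquid volume V_liq = n * M / rho_liq = 2.721513e-03 * 35.9 / 0.952 = 0.10263 cm^3
Specific pore volume V_pore = V_liq / m_sample = 0.10263 / 1.16
V_pore = 0.0885 cm^3/g

0.0885


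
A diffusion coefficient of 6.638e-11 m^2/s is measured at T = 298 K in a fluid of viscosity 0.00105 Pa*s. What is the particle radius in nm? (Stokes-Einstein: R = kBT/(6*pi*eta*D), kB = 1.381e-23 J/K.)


Stokes-Einstein: R = kB*T / (6*pi*eta*D)
R = 1.381e-23 * 298 / (6 * pi * 0.00105 * 6.638e-11)
R = 3.13244e-09 m = 3.13 nm

3.13


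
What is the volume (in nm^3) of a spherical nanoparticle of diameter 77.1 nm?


Radius r = 77.1/2 = 38.55 nm
Volume V = (4/3) * pi * r^3
V = (4/3) * pi * (38.55)^3
V = 239972.65 nm^3

239972.65


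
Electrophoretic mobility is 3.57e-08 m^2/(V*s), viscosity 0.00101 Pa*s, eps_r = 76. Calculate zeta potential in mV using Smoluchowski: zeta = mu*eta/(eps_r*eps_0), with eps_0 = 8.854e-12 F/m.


Smoluchowski equation: zeta = mu * eta / (eps_r * eps_0)
zeta = 3.57e-08 * 0.00101 / (76 * 8.854e-12)
zeta = 0.053584 V = 53.58 mV

53.58


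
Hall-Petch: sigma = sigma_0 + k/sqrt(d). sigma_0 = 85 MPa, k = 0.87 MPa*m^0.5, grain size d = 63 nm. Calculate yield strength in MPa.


d = 63 nm = 6.3e-08 m
sqrt(d) = 0.000250998
Hall-Petch contribution = k / sqrt(d) = 0.87 / 0.000250998 = 3466.2 MPa
sigma = sigma_0 + k/sqrt(d) = 85 + 3466.2 = 3551.2 MPa

3551.2


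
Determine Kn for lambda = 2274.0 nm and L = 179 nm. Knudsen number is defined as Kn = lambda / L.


Knudsen number Kn = lambda / L
Kn = 2274.0 / 179
Kn = 12.7039

12.7039


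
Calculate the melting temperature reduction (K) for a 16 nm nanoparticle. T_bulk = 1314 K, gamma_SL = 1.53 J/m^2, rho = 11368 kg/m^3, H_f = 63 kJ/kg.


Radius R = 16/2 = 8 nm = 8e-09 m
Convert H_f = 63 kJ/kg = 63000 J/kg
dT = 2 * gamma_SL * T_bulk / (rho * H_f * R)
dT = 2 * 1.53 * 1314 / (11368 * 63000 * 8e-09)
dT = 701.8 K

701.8


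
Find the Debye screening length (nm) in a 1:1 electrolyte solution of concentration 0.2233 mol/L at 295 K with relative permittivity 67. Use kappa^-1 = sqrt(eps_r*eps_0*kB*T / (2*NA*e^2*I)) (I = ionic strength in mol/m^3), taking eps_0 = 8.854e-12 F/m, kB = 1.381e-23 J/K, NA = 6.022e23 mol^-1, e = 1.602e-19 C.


Ionic strength I = 0.2233 * 1^2 * 1000 = 223.3 mol/m^3
kappa^-1 = sqrt(67 * 8.854e-12 * 1.381e-23 * 295 / (2 * 6.022e23 * (1.602e-19)^2 * 223.3))
kappa^-1 = 0.592 nm

0.592


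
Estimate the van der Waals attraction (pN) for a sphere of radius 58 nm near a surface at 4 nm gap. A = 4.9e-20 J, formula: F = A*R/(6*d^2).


Convert to SI: R = 58 nm = 5.8e-08 m, d = 4 nm = 4e-09 m
F = A * R / (6 * d^2)
F = 4.9e-20 * 5.8e-08 / (6 * (4e-09)^2)
F = 2.96042e-11 N = 29.604 pN

29.604


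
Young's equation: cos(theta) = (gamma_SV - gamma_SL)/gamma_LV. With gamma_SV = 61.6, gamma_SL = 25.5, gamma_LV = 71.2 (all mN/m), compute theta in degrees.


cos(theta) = (gamma_SV - gamma_SL) / gamma_LV
cos(theta) = (61.6 - 25.5) / 71.2
cos(theta) = 0.507022
theta = arccos(0.507022) = 59.53 degrees

59.53


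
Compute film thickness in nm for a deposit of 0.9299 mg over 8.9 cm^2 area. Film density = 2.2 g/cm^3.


Convert: m = 0.9299 mg = 9.2990e-07 kg, A = 8.9 cm^2 = 8.9000e-04 m^2, rho = 2.2 g/cm^3 = 2200 kg/m^3
t = m / (A * rho)
t = 9.2990e-07 / (8.9000e-04 * 2200)
t = 4.7492e-07 m = 474.9 nm

474.9


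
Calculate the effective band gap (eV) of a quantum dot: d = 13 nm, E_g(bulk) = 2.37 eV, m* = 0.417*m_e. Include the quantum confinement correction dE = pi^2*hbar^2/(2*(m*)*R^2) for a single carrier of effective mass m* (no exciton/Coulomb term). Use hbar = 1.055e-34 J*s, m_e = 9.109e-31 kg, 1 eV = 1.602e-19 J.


Radius R = 13/2 nm = 6.5e-09 m
Confinement energy dE = pi^2 * hbar^2 / (2 * m_eff * m_e * R^2)
dE = pi^2 * (1.055e-34)^2 / (2 * 0.417 * 9.109e-31 * (6.5e-09)^2) J, divided by 1.602e-19 J/eV
dE = 0.0214 eV
Total band gap = E_g(bulk) + dE = 2.37 + 0.0214 = 2.3914 eV

2.3914


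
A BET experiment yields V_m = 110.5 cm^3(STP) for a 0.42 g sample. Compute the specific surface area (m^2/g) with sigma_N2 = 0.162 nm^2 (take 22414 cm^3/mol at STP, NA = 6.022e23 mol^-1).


Number of moles in monolayer = V_m / 22414 = 110.5 / 22414 = 0.00492995
Number of molecules = moles * NA = 0.00492995 * 6.022e23
SA = molecules * sigma / mass
SA = (110.5 / 22414) * 6.022e23 * 0.162e-18 / 0.42
SA = 1145.1 m^2/g

1145.1


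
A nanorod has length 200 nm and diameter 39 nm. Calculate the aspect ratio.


Aspect ratio AR = length / diameter
AR = 200 / 39
AR = 5.13

5.13


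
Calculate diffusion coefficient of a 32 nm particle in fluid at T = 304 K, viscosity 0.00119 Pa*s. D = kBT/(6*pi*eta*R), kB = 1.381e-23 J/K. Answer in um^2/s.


Radius R = 32/2 = 16 nm = 1.6e-08 m
D = kB*T / (6*pi*eta*R)
D = 1.381e-23 * 304 / (6 * pi * 0.00119 * 1.6e-08)
D = 1.16977e-11 m^2/s = 11.698 um^2/s

11.698


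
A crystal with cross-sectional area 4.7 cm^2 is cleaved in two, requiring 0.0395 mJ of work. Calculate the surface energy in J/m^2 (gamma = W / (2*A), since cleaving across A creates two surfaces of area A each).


Convert: A = 4.7 cm^2 = 0.00047 m^2, W = 0.0395 mJ = 3.95e-05 J
Cleaving exposes two faces of area A, so total new surface = 2*A and gamma = W / (2*A)
gamma = 3.95e-05 / (2 * 0.00047)
gamma = 0.042 J/m^2

0.042


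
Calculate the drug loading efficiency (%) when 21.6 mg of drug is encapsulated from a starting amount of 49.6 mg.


Drug loading efficiency = (drug loaded / drug initial) * 100
DLE = 21.6 / 49.6 * 100
DLE = 0.4355 * 100
DLE = 43.55%

43.55


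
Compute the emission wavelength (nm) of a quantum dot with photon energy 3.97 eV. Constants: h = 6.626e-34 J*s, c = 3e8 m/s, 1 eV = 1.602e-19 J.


Convert energy: E = 3.97 eV = 3.97 * 1.602e-19 = 6.35994e-19 J
lambda = h*c / E = 6.626e-34 * 3e8 / 6.35994e-19
lambda = 3.1255e-07 m = 312.6 nm

312.6


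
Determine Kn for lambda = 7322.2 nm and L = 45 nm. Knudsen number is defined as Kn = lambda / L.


Knudsen number Kn = lambda / L
Kn = 7322.2 / 45
Kn = 162.7156

162.7156


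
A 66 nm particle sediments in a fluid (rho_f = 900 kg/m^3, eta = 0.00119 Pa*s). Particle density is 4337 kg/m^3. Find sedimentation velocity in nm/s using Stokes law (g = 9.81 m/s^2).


Radius R = 66/2 nm = 3.3e-08 m
Density difference = 4337 - 900 = 3437 kg/m^3
v = 2 * R^2 * (rho_p - rho_f) * g / (9 * eta)
v = 2 * (3.3e-08)^2 * 3437 * 9.81 / (9 * 0.00119)
v = 6.85673e-09 m/s = 6.8567 nm/s

6.8567


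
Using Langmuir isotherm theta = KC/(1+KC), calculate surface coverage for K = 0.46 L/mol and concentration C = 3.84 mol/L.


Langmuir isotherm: theta = K*C / (1 + K*C)
K*C = 0.46 * 3.84 = 1.7664
theta = 1.7664 / (1 + 1.7664) = 1.7664 / 2.7664
theta = 0.6385

0.6385


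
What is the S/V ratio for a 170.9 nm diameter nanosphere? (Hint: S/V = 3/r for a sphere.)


Radius r = 170.9/2 = 85.45 nm
S/V = 3 / r = 3 / 85.45
S/V = 0.0351 nm^-1

0.0351


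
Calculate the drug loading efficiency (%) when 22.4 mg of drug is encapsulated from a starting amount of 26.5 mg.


Drug loading efficiency = (drug loaded / drug initial) * 100
DLE = 22.4 / 26.5 * 100
DLE = 0.8453 * 100
DLE = 84.53%

84.53


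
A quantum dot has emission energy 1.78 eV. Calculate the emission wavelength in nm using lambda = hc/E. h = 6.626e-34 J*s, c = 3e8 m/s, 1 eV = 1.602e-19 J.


Convert energy: E = 1.78 eV = 1.78 * 1.602e-19 = 2.85156e-19 J
lambda = h*c / E = 6.626e-34 * 3e8 / 2.85156e-19
lambda = 6.97092e-07 m = 697.1 nm

697.1


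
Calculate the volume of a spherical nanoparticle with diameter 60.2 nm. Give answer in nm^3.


Radius r = 60.2/2 = 30.1 nm
Volume V = (4/3) * pi * r^3
V = (4/3) * pi * (30.1)^3
V = 114232.08 nm^3

114232.08


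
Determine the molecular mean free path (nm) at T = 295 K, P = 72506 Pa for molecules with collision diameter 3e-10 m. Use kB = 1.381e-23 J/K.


Mean free path: lambda = kB*T / (sqrt(2) * pi * d^2 * P)
lambda = 1.381e-23 * 295 / (sqrt(2) * pi * (3e-10)^2 * 72506)
lambda = 1.40519e-07 m
lambda = 140.52 nm

140.52


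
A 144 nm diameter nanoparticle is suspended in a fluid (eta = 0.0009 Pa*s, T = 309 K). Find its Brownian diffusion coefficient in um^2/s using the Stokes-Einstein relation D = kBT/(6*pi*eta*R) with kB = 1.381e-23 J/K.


Radius R = 144/2 = 72 nm = 7.2e-08 m
D = kB*T / (6*pi*eta*R)
D = 1.381e-23 * 309 / (6 * pi * 0.0009 * 7.2e-08)
D = 3.49362e-12 m^2/s = 3.494 um^2/s

3.494


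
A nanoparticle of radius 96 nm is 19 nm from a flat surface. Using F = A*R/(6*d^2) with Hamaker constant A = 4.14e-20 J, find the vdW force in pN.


Convert to SI: R = 96 nm = 9.6e-08 m, d = 19 nm = 1.9e-08 m
F = A * R / (6 * d^2)
F = 4.14e-20 * 9.6e-08 / (6 * (1.9e-08)^2)
F = 1.8349e-12 N = 1.835 pN

1.835


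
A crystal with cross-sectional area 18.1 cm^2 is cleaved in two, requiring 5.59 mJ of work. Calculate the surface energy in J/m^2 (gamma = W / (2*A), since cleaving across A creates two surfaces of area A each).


Convert: A = 18.1 cm^2 = 0.00181 m^2, W = 5.59 mJ = 0.00559 J
Cleaving exposes two faces of area A, so total new surface = 2*A and gamma = W / (2*A)
gamma = 0.00559 / (2 * 0.00181)
gamma = 1.544 J/m^2

1.544


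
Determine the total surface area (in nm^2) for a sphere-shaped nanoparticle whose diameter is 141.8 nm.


Radius r = 141.8/2 = 70.9 nm
Surface area SA = 4 * pi * r^2
SA = 4 * pi * (70.9)^2
SA = 63168.76 nm^2

63168.76


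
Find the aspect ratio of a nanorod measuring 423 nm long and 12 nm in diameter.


Aspect ratio AR = length / diameter
AR = 423 / 12
AR = 35.25

35.25


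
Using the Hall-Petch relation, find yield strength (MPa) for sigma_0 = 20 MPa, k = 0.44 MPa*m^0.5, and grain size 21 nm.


d = 21 nm = 2.1e-08 m
sqrt(d) = 0.0001449138
Hall-Petch contribution = k / sqrt(d) = 0.44 / 0.0001449138 = 3036.3 MPa
sigma = sigma_0 + k/sqrt(d) = 20 + 3036.3 = 3056.3 MPa

3056.3


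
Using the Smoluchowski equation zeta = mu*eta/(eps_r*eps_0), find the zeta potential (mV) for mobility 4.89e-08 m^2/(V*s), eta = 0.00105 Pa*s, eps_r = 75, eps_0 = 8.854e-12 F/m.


Smoluchowski equation: zeta = mu * eta / (eps_r * eps_0)
zeta = 4.89e-08 * 0.00105 / (75 * 8.854e-12)
zeta = 0.077321 V = 77.32 mV

77.32


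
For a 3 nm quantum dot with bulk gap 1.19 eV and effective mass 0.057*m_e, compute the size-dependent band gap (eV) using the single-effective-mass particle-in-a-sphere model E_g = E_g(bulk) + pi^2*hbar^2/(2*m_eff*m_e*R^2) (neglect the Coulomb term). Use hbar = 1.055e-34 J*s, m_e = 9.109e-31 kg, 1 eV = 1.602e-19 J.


Radius R = 3/2 nm = 1.5e-09 m
Confinement energy dE = pi^2 * hbar^2 / (2 * m_eff * m_e * R^2)
dE = pi^2 * (1.055e-34)^2 / (2 * 0.057 * 9.109e-31 * (1.5e-09)^2) J, divided by 1.602e-19 J/eV
dE = 2.9348 eV
Total band gap = E_g(bulk) + dE = 1.19 + 2.9348 = 4.1248 eV

4.1248


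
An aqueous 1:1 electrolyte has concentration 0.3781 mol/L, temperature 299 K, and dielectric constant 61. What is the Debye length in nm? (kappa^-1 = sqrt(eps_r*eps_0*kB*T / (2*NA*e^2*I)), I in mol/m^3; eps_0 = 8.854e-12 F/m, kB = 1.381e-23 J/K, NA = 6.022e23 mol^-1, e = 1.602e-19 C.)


Ionic strength I = 0.3781 * 1^2 * 1000 = 378.1 mol/m^3
kappa^-1 = sqrt(61 * 8.854e-12 * 1.381e-23 * 299 / (2 * 6.022e23 * (1.602e-19)^2 * 378.1))
kappa^-1 = 0.437 nm

0.437


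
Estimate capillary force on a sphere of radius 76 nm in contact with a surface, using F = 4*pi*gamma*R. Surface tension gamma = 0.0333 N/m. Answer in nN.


Convert radius: R = 76 nm = 7.6e-08 m
F = 4 * pi * gamma * R
F = 4 * pi * 0.0333 * 7.6e-08
F = 3.1803e-08 N = 31.803 nN

31.803


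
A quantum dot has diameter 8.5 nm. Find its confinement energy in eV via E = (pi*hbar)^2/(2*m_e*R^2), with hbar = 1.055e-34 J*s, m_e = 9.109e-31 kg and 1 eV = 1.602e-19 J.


Radius R = 8.5/2 = 4.25 nm = 4.25e-09 m
E = (pi * 1.055e-34)^2 / (2 * 9.109e-31 * (4.25e-09)^2)
E(J) = 3.33831e-21
E = E(J) / 1.602e-19 = 0.0208 eV

0.0208


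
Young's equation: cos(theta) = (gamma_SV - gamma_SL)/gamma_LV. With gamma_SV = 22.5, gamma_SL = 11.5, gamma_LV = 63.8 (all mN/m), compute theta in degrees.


cos(theta) = (gamma_SV - gamma_SL) / gamma_LV
cos(theta) = (22.5 - 11.5) / 63.8
cos(theta) = 0.172414
theta = arccos(0.172414) = 80.07 degrees

80.07


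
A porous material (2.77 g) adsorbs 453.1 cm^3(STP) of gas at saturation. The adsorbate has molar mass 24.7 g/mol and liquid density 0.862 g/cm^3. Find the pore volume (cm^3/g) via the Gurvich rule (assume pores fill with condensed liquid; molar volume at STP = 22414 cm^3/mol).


Moles adsorbed n = V_ads / 22414 = 453.1 / 22414 = 2.021504e-02 mol
Liquid volume V_liq = n * M / rho_liq = 2.021504e-02 * 24.7 / 0.862 = 0.57925 cm^3
Specific pore volume V_pore = V_liq / m_sample = 0.57925 / 2.77
V_pore = 0.2091 cm^3/g

0.2091


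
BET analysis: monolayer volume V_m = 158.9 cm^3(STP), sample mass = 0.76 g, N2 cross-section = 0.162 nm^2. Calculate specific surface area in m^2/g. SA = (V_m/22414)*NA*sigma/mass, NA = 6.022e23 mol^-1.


Number of moles in monolayer = V_m / 22414 = 158.9 / 22414 = 0.00708932
Number of molecules = moles * NA = 0.00708932 * 6.022e23
SA = molecules * sigma / mass
SA = (158.9 / 22414) * 6.022e23 * 0.162e-18 / 0.76
SA = 910.0 m^2/g

910.0


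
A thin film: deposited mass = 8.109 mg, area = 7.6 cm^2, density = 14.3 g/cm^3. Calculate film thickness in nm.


Convert: m = 8.109 mg = 8.1090e-06 kg, A = 7.6 cm^2 = 7.6000e-04 m^2, rho = 14.3 g/cm^3 = 14300 kg/m^3
t = m / (A * rho)
t = 8.1090e-06 / (7.6000e-04 * 14300)
t = 7.4614e-07 m = 746.1 nm

746.1


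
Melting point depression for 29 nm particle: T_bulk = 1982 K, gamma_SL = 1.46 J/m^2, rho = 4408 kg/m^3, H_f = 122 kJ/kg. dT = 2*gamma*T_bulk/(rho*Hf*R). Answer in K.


Radius R = 29/2 = 14.5 nm = 1.45e-08 m
Convert H_f = 122 kJ/kg = 122000 J/kg
dT = 2 * gamma_SL * T_bulk / (rho * H_f * R)
dT = 2 * 1.46 * 1982 / (4408 * 122000 * 1.45e-08)
dT = 742.2 K

742.2


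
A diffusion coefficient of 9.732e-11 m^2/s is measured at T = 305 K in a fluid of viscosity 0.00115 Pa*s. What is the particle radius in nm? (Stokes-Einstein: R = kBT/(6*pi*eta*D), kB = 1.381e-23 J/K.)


Stokes-Einstein: R = kB*T / (6*pi*eta*D)
R = 1.381e-23 * 305 / (6 * pi * 0.00115 * 9.732e-11)
R = 1.99661e-09 m = 2.0 nm

2.0


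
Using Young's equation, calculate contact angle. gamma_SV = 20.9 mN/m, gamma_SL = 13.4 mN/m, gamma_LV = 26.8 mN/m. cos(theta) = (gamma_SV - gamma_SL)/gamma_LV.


cos(theta) = (gamma_SV - gamma_SL) / gamma_LV
cos(theta) = (20.9 - 13.4) / 26.8
cos(theta) = 0.279851
theta = arccos(0.279851) = 73.75 degrees

73.75


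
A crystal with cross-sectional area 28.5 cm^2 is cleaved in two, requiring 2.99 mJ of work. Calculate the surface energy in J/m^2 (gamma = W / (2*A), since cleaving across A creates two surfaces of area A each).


Convert: A = 28.5 cm^2 = 0.00285 m^2, W = 2.99 mJ = 0.00299 J
Cleaving exposes two faces of area A, so total new surface = 2*A and gamma = W / (2*A)
gamma = 0.00299 / (2 * 0.00285)
gamma = 0.525 J/m^2

0.525


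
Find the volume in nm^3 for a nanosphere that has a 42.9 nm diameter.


Radius r = 42.9/2 = 21.45 nm
Volume V = (4/3) * pi * r^3
V = (4/3) * pi * (21.45)^3
V = 41340.0 nm^3

41340.0


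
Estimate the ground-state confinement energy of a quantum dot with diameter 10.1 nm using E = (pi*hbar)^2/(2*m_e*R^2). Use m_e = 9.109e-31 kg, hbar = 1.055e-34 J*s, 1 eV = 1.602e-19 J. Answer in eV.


Radius R = 10.1/2 = 5.05 nm = 5.05e-09 m
E = (pi * 1.055e-34)^2 / (2 * 9.109e-31 * (5.05e-09)^2)
E(J) = 2.3644e-21
E = E(J) / 1.602e-19 = 0.0148 eV

0.0148


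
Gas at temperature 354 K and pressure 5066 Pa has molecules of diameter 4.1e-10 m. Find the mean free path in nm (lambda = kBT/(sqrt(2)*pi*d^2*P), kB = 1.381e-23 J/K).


Mean free path: lambda = kB*T / (sqrt(2) * pi * d^2 * P)
lambda = 1.381e-23 * 354 / (sqrt(2) * pi * (4.1e-10)^2 * 5066)
lambda = 1.29211e-06 m
lambda = 1292.11 nm

1292.11


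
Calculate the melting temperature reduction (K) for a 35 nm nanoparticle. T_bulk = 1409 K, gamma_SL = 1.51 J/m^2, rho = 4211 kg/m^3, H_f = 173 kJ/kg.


Radius R = 35/2 = 17.5 nm = 1.75e-08 m
Convert H_f = 173 kJ/kg = 173000 J/kg
dT = 2 * gamma_SL * T_bulk / (rho * H_f * R)
dT = 2 * 1.51 * 1409 / (4211 * 173000 * 1.75e-08)
dT = 333.8 K

333.8


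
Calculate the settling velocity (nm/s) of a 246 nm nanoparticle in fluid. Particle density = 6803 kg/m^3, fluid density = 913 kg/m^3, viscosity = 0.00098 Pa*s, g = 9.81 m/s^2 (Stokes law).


Radius R = 246/2 nm = 1.23e-07 m
Density difference = 6803 - 913 = 5890 kg/m^3
v = 2 * R^2 * (rho_p - rho_f) * g / (9 * eta)
v = 2 * (1.23e-07)^2 * 5890 * 9.81 / (9 * 0.00098)
v = 1.98224e-07 m/s = 198.2239 nm/s

198.2239


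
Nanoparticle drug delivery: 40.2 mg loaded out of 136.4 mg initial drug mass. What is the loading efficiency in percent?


Drug loading efficiency = (drug loaded / drug initial) * 100
DLE = 40.2 / 136.4 * 100
DLE = 0.2947 * 100
DLE = 29.47%

29.47


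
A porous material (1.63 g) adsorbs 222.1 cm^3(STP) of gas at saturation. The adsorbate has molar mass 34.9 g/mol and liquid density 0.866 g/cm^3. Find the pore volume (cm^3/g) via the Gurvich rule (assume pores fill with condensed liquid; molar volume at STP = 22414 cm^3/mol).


Moles adsorbed n = V_ads / 22414 = 222.1 / 22414 = 9.908985e-03 mol
Liquid volume V_liq = n * M / rho_liq = 9.908985e-03 * 34.9 / 0.866 = 0.39933 cm^3
Specific pore volume V_pore = V_liq / m_sample = 0.39933 / 1.63
V_pore = 0.245 cm^3/g

0.245


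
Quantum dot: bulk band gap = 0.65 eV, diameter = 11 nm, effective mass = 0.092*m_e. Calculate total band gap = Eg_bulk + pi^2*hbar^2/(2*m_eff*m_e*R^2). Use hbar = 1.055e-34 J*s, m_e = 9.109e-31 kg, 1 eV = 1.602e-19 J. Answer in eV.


Radius R = 11/2 nm = 5.5e-09 m
Confinement energy dE = pi^2 * hbar^2 / (2 * m_eff * m_e * R^2)
dE = pi^2 * (1.055e-34)^2 / (2 * 0.092 * 9.109e-31 * (5.5e-09)^2) J, divided by 1.602e-19 J/eV
dE = 0.1352 eV
Total band gap = E_g(bulk) + dE = 0.65 + 0.1352 = 0.7852 eV

0.7852


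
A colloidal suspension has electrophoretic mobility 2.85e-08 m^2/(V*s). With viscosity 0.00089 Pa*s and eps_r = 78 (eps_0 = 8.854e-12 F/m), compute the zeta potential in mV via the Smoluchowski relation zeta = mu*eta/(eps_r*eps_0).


Smoluchowski equation: zeta = mu * eta / (eps_r * eps_0)
zeta = 2.85e-08 * 0.00089 / (78 * 8.854e-12)
zeta = 0.036728 V = 36.73 mV

36.73


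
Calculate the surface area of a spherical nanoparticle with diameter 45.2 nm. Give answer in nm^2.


Radius r = 45.2/2 = 22.6 nm
Surface area SA = 4 * pi * r^2
SA = 4 * pi * (22.6)^2
SA = 6418.4 nm^2

6418.4


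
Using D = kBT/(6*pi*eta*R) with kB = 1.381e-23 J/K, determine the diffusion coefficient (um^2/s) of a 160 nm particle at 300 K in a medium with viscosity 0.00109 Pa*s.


Radius R = 160/2 = 80 nm = 8e-08 m
D = kB*T / (6*pi*eta*R)
D = 1.381e-23 * 300 / (6 * pi * 0.00109 * 8e-08)
D = 2.52056e-12 m^2/s = 2.521 um^2/s

2.521


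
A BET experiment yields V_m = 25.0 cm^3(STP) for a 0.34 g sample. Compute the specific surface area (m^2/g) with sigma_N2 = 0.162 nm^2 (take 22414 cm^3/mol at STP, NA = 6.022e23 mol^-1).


Number of moles in monolayer = V_m / 22414 = 25.0 / 22414 = 0.00111537
Number of molecules = moles * NA = 0.00111537 * 6.022e23
SA = molecules * sigma / mass
SA = (25.0 / 22414) * 6.022e23 * 0.162e-18 / 0.34
SA = 320.0 m^2/g

320.0


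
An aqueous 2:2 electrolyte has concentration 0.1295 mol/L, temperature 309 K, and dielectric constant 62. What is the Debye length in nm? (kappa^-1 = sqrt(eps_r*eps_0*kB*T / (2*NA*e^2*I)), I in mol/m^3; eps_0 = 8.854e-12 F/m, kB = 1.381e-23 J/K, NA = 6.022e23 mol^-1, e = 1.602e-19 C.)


Ionic strength I = 0.1295 * 2^2 * 1000 = 518 mol/m^3
kappa^-1 = sqrt(62 * 8.854e-12 * 1.381e-23 * 309 / (2 * 6.022e23 * (1.602e-19)^2 * 518))
kappa^-1 = 0.382 nm

0.382


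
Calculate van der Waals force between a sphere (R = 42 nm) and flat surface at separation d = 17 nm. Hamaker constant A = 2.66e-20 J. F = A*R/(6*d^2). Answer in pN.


Convert to SI: R = 42 nm = 4.2e-08 m, d = 17 nm = 1.7e-08 m
F = A * R / (6 * d^2)
F = 2.66e-20 * 4.2e-08 / (6 * (1.7e-08)^2)
F = 6.44291e-13 N = 0.644 pN

0.644


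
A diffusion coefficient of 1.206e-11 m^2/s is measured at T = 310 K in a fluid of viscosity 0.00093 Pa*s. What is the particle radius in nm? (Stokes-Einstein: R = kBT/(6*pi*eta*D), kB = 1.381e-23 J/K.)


Stokes-Einstein: R = kB*T / (6*pi*eta*D)
R = 1.381e-23 * 310 / (6 * pi * 0.00093 * 1.206e-11)
R = 2.025e-08 m = 20.25 nm

20.25


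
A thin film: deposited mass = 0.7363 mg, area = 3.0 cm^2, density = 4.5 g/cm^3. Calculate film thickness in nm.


Convert: m = 0.7363 mg = 7.3630e-07 kg, A = 3.0 cm^2 = 3.0000e-04 m^2, rho = 4.5 g/cm^3 = 4500 kg/m^3
t = m / (A * rho)
t = 7.3630e-07 / (3.0000e-04 * 4500)
t = 5.4541e-07 m = 545.4 nm

545.4
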